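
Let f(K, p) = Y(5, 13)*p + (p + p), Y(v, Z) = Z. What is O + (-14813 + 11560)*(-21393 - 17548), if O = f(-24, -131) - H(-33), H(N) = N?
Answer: 126673141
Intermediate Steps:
f(K, p) = 15*p (f(K, p) = 13*p + (p + p) = 13*p + 2*p = 15*p)
O = -1932 (O = 15*(-131) - 1*(-33) = -1965 + 33 = -1932)
O + (-14813 + 11560)*(-21393 - 17548) = -1932 + (-14813 + 11560)*(-21393 - 17548) = -1932 - 3253*(-38941) = -1932 + 126675073 = 126673141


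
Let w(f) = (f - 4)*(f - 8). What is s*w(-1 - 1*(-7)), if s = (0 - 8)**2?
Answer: -256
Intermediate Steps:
w(f) = (-8 + f)*(-4 + f) (w(f) = (-4 + f)*(-8 + f) = (-8 + f)*(-4 + f))
s = 64 (s = (-8)**2 = 64)
s*w(-1 - 1*(-7)) = 64*(32 + (-1 - 1*(-7))**2 - 12*(-1 - 1*(-7))) = 64*(32 + (-1 + 7)**2 - 12*(-1 + 7)) = 64*(32 + 6**2 - 12*6) = 64*(32 + 36 - 72) = 64*(-4) = -256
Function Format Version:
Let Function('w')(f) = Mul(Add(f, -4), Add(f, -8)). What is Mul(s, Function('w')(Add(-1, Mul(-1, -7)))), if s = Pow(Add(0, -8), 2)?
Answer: -256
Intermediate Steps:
Function('w')(f) = Mul(Add(-8, f), Add(-4, f)) (Function('w')(f) = Mul(Add(-4, f), Add(-8, f)) = Mul(Add(-8, f), Add(-4, f)))
s = 64 (s = Pow(-8, 2) = 64)
Mul(s, Function('w')(Add(-1, Mul(-1, -7)))) = Mul(64, Add(32, Pow(Add(-1, Mul(-1, -7)), 2), Mul(-12, Add(-1, Mul(-1, -7))))) = Mul(64, Add(32, Pow(Add(-1, 7), 2), Mul(-12, Add(-1, 7)))) = Mul(64, Add(32, Pow(6, 2), Mul(-12, 6))) = Mul(64, Add(32, 36, -72)) = Mul(64, -4) = -256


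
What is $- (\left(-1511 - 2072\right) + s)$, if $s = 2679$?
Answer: $904$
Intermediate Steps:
$- (\left(-1511 - 2072\right) + s) = - (\left(-1511 - 2072\right) + 2679) = - (-3583 + 2679) = \left(-1\right) \left(-904\right) = 904$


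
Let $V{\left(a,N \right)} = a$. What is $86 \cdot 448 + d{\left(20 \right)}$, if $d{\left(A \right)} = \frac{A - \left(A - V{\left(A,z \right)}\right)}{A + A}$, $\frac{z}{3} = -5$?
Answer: $\frac{77057}{2} \approx 38529.0$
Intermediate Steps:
$z = -15$ ($z = 3 \left(-5\right) = -15$)
$d{\left(A \right)} = \frac{1}{2}$ ($d{\left(A \right)} = \frac{A + \left(A - A\right)}{A + A} = \frac{A + 0}{2 A} = A \frac{1}{2 A} = \frac{1}{2}$)
$86 \cdot 448 + d{\left(20 \right)} = 86 \cdot 448 + \frac{1}{2} = 38528 + \frac{1}{2} = \frac{77057}{2}$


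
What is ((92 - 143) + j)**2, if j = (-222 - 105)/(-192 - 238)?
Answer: 466689609/184900 ≈ 2524.0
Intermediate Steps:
j = 327/430 (j = -327/(-430) = -327*(-1/430) = 327/430 ≈ 0.76046)
((92 - 143) + j)**2 = ((92 - 143) + 327/430)**2 = (-51 + 327/430)**2 = (-21603/430)**2 = 466689609/184900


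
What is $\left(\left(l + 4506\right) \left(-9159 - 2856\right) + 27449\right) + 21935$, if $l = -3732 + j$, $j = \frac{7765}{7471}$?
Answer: $- \frac{69201734921}{7471} \approx -9.2627 \cdot 10^{6}$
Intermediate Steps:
$j = \frac{7765}{7471}$ ($j = 7765 \cdot \frac{1}{7471} = \frac{7765}{7471} \approx 1.0394$)
$l = - \frac{27874007}{7471}$ ($l = -3732 + \frac{7765}{7471} = - \frac{27874007}{7471} \approx -3731.0$)
$\left(\left(l + 4506\right) \left(-9159 - 2856\right) + 27449\right) + 21935 = \left(\left(- \frac{27874007}{7471} + 4506\right) \left(-9159 - 2856\right) + 27449\right) + 21935 = \left(\frac{5790319}{7471} \left(-12015\right) + 27449\right) + 21935 = \left(- \frac{69570682785}{7471} + 27449\right) + 21935 = - \frac{69365611306}{7471} + 21935 = - \frac{69201734921}{7471}$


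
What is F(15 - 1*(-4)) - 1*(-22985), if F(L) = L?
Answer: 23004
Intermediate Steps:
F(15 - 1*(-4)) - 1*(-22985) = (15 - 1*(-4)) - 1*(-22985) = (15 + 4) + 22985 = 19 + 22985 = 23004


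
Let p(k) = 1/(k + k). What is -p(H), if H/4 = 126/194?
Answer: -97/504 ≈ -0.19246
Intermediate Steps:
H = 252/97 (H = 4*(126/194) = 4*(126*(1/194)) = 4*(63/97) = 252/97 ≈ 2.5979)
p(k) = 1/(2*k)
-p(H) = -1/(2*252/97) = -97/(2*252) = -1*97/504 = -97/504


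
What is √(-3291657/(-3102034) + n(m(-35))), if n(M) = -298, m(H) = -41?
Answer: 5*I*√114293136773686/3102034 ≈ 17.232*I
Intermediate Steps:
√(-3291657/(-3102034) + n(m(-35))) = √(-3291657/(-3102034) - 298) = √(-3291657*(-1/3102034) - 298) = √(3291657/3102034 - 298) = √(-921114475/3102034) = 5*I*√114293136773686/3102034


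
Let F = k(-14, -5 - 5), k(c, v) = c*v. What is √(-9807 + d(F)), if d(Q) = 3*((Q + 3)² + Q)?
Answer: 2*√12990 ≈ 227.95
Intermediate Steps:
F = 140 (F = -14*(-5 - 5) = -14*(-10) = 140)
d(Q) = 3*Q + 3*(3 + Q)² (d(Q) = 3*((3 + Q)² + Q) = 3*(Q + (3 + Q)²) = 3*Q + 3*(3 + Q)²)
√(-9807 + d(F)) = √(-9807 + (3*140 + 3*(3 + 140)²)) = √(-9807 + (420 + 3*143²)) = √(-9807 + (420 + 3*20449)) = √(-9807 + (420 + 61347)) = √(-9807 + 61767) = √51960 = 2*√12990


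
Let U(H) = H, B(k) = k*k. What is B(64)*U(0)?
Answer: 0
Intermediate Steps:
B(k) = k²
B(64)*U(0) = 64²*0 = 4096*0 = 0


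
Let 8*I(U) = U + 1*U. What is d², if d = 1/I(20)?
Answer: 1/25 ≈ 0.040000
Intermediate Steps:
I(U) = U/4 (I(U) = (U + 1*U)/8 = (U + U)/8 = (2*U)/8 = U/4)
d = ⅕ (d = 1/((¼)*20) = 1/5 = ⅕ ≈ 0.20000)
d² = (⅕)² = 1/25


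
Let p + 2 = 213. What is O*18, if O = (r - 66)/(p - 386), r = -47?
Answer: 2034/175 ≈ 11.623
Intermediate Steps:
p = 211 (p = -2 + 213 = 211)
O = 113/175 (O = (-47 - 66)/(211 - 386) = -113/(-175) = -113*(-1/175) = 113/175 ≈ 0.64571)
O*18 = (113/175)*18 = 2034/175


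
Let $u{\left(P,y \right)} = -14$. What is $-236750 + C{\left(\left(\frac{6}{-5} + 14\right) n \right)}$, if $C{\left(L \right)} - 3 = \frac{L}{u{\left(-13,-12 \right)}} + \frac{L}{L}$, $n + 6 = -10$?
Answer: $- \frac{8285598}{35} \approx -2.3673 \cdot 10^{5}$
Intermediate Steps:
$n = -16$ ($n = -6 - 10 = -16$)
$C{\left(L \right)} = 4 - \frac{L}{14}$ ($C{\left(L \right)} = 3 + \left(\frac{L}{-14} + \frac{L}{L}\right) = 3 + \left(L \left(- \frac{1}{14}\right) + 1\right) = 3 - \left(-1 + \frac{L}{14}\right) = 4 - \frac{L}{14}$)
$-236750 + C{\left(\left(\frac{6}{-5} + 14\right) n \right)} = -236750 - \left(-4 + \frac{\left(\frac{6}{-5} + 14\right) \left(-16\right)}{14}\right) = -236750 - \left(-4 + \frac{\left(6 \left(- \frac{1}{5}\right) + 14\right) \left(-16\right)}{14}\right) = -236750 - \left(-4 + \frac{\left(- \frac{6}{5} + 14\right) \left(-16\right)}{14}\right) = -236750 - \left(-4 + \frac{\frac{64}{5} \left(-16\right)}{14}\right) = -236750 + \left(4 - - \frac{512}{35}\right) = -236750 + \left(4 + \frac{512}{35}\right) = -236750 + \frac{652}{35} = - \frac{8285598}{35}$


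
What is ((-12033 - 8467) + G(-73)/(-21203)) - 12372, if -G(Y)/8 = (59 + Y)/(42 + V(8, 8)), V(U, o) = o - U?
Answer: -2090955056/63609 ≈ -32872.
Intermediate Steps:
G(Y) = -236/21 - 4*Y/21 (G(Y) = -8*(59 + Y)/(42 + (8 - 1*8)) = -8*(59 + Y)/(42 + (8 - 8)) = -8*(59 + Y)/(42 + 0) = -8*(59 + Y)/42 = -8*(59/42 + Y/42) = -236/21 - 4*Y/21)
((-12033 - 8467) + G(-73)/(-21203)) - 12372 = ((-12033 - 8467) + (-236/21 - 4/21*(-73))/(-21203)) - 12372 = (-20500 + (-236/21 + 292/21)*(-1/21203)) - 12372 = (-20500 + (8/3)*(-1/21203)) - 12372 = (-20500 - 8/63609) - 12372 = -1303984508/63609 - 12372 = -2090955056/63609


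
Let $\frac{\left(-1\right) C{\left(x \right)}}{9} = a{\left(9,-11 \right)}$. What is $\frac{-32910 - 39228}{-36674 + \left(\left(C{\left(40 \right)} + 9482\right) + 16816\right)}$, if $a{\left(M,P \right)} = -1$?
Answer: $\frac{72138}{10367} \approx 6.9584$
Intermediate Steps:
$C{\left(x \right)} = 9$ ($C{\left(x \right)} = \left(-9\right) \left(-1\right) = 9$)
$\frac{-32910 - 39228}{-36674 + \left(\left(C{\left(40 \right)} + 9482\right) + 16816\right)} = \frac{-32910 - 39228}{-36674 + \left(\left(9 + 9482\right) + 16816\right)} = - \frac{72138}{-36674 + \left(9491 + 16816\right)} = - \frac{72138}{-36674 + 26307} = - \frac{72138}{-10367} = \left(-72138\right) \left(- \frac{1}{10367}\right) = \frac{72138}{10367}$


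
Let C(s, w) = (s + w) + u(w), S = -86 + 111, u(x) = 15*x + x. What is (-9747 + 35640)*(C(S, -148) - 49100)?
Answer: -1335845763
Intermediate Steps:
u(x) = 16*x
S = 25
C(s, w) = s + 17*w (C(s, w) = (s + w) + 16*w = s + 17*w)
(-9747 + 35640)*(C(S, -148) - 49100) = (-9747 + 35640)*((25 + 17*(-148)) - 49100) = 25893*((25 - 2516) - 49100) = 25893*(-2491 - 49100) = 25893*(-51591) = -1335845763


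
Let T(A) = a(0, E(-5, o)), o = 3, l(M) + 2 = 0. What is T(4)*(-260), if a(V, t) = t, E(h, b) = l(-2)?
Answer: 520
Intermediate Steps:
l(M) = -2 (l(M) = -2 + 0 = -2)
E(h, b) = -2
T(A) = -2
T(4)*(-260) = -2*(-260) = 520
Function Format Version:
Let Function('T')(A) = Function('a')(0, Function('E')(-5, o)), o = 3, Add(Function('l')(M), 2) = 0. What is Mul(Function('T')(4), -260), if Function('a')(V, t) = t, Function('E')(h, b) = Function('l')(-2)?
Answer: 520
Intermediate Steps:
Function('l')(M) = -2 (Function('l')(M) = Add(-2, 0) = -2)
Function('E')(h, b) = -2
Function('T')(A) = -2
Mul(Function('T')(4), -260) = Mul(-2, -260) = 520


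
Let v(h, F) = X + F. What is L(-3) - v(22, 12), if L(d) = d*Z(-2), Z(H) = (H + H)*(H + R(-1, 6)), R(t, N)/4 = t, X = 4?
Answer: -88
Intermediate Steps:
R(t, N) = 4*t
Z(H) = 2*H*(-4 + H) (Z(H) = (H + H)*(H + 4*(-1)) = (2*H)*(H - 4) = (2*H)*(-4 + H) = 2*H*(-4 + H))
v(h, F) = 4 + F
L(d) = 24*d (L(d) = d*(2*(-2)*(-4 - 2)) = d*(2*(-2)*(-6)) = d*24 = 24*d)
L(-3) - v(22, 12) = 24*(-3) - (4 + 12) = -72 - 1*16 = -72 - 16 = -88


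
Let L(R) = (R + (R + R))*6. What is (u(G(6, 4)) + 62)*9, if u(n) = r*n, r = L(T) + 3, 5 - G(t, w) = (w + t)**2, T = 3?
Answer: -48177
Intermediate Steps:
G(t, w) = 5 - (t + w)**2 (G(t, w) = 5 - (w + t)**2 = 5 - (t + w)**2)
L(R) = 18*R (L(R) = (R + 2*R)*6 = (3*R)*6 = 18*R)
r = 57 (r = 18*3 + 3 = 54 + 3 = 57)
u(n) = 57*n
(u(G(6, 4)) + 62)*9 = (57*(5 - (6 + 4)**2) + 62)*9 = (57*(5 - 1*10**2) + 62)*9 = (57*(5 - 1*100) + 62)*9 = (57*(5 - 100) + 62)*9 = (57*(-95) + 62)*9 = (-5415 + 62)*9 = -5353*9 = -48177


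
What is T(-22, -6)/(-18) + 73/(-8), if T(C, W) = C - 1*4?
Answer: -553/72 ≈ -7.6806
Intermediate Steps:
T(C, W) = -4 + C (T(C, W) = C - 4 = -4 + C)
T(-22, -6)/(-18) + 73/(-8) = (-4 - 22)/(-18) + 73/(-8) = -26*(-1/18) + 73*(-⅛) = 13/9 - 73/8 = -553/72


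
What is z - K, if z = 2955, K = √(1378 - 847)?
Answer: 2955 - 3*√59 ≈ 2932.0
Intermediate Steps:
K = 3*√59 (K = √531 = 3*√59 ≈ 23.043)
z - K = 2955 - 3*√59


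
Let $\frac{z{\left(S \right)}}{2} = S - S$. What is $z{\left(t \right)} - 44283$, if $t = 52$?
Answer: $-44283$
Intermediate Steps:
$z{\left(S \right)} = 0$ ($z{\left(S \right)} = 2 \left(S - S\right) = 2 \cdot 0 = 0$)
$z{\left(t \right)} - 44283 = 0 - 44283 = -44283$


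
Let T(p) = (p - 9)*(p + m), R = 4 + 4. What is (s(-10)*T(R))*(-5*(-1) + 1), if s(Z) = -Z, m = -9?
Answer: 60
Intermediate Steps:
R = 8
T(p) = (-9 + p)**2 (T(p) = (p - 9)*(p - 9) = (-9 + p)*(-9 + p) = (-9 + p)**2)
(s(-10)*T(R))*(-5*(-1) + 1) = ((-1*(-10))*(81 + 8**2 - 18*8))*(-5*(-1) + 1) = (10*(81 + 64 - 144))*(5 + 1) = (10*1)*6 = 10*6 = 60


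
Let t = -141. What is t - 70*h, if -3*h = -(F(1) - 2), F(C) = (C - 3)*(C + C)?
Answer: -1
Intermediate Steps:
F(C) = 2*C*(-3 + C) (F(C) = (-3 + C)*(2*C) = 2*C*(-3 + C))
h = -2 (h = -(-1)*(2*1*(-3 + 1) - 2)/3 = -(-1)*(2*1*(-2) - 2)/3 = -(-1)*(-4 - 2)/3 = -(-1)*(-6)/3 = -1/3*6 = -2)
t - 70*h = -141 - 70*(-2) = -141 + 140 = -1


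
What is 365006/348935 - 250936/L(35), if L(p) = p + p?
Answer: -1250497182/348935 ≈ -3583.8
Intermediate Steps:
L(p) = 2*p
365006/348935 - 250936/L(35) = 365006/348935 - 250936/(2*35) = 365006*(1/348935) - 250936/70 = 365006/348935 - 250936*1/70 = 365006/348935 - 17924/5 = -1250497182/348935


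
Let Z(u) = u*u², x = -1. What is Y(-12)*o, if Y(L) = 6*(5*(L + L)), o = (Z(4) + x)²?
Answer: -2857680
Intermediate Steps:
Z(u) = u³
o = 3969 (o = (4³ - 1)² = (64 - 1)² = 63² = 3969)
Y(L) = 60*L (Y(L) = 6*(5*(2*L)) = 6*(10*L) = 60*L)
Y(-12)*o = (60*(-12))*3969 = -720*3969 = -2857680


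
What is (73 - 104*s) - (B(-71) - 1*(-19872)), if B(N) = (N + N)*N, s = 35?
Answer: -33521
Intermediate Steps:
B(N) = 2*N² (B(N) = (2*N)*N = 2*N²)
(73 - 104*s) - (B(-71) - 1*(-19872)) = (73 - 104*35) - (2*(-71)² - 1*(-19872)) = (73 - 3640) - (2*5041 + 19872) = -3567 - (10082 + 19872) = -3567 - 1*29954 = -3567 - 29954 = -33521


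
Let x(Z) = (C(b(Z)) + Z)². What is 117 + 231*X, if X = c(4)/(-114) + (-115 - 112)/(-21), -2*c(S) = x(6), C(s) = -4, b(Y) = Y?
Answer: 49743/19 ≈ 2618.1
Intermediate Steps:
x(Z) = (-4 + Z)²
c(S) = -2 (c(S) = -(-4 + 6)²/2 = -½*2² = -½*4 = -2)
X = 1440/133 (X = -2/(-114) + (-115 - 112)/(-21) = -2*(-1/114) - 227*(-1/21) = 1/57 + 227/21 = 1440/133 ≈ 10.827)
117 + 231*X = 117 + 231*(1440/133) = 117 + 47520/19 = 49743/19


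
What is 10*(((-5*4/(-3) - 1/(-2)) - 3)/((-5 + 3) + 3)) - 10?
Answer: 95/3 ≈ 31.667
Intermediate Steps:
10*(((-5*4/(-3) - 1/(-2)) - 3)/((-5 + 3) + 3)) - 10 = 10*(((-20*(-⅓) - 1*(-½)) - 3)/(-2 + 3)) - 10 = 10*(((20/3 + ½) - 3)/1) - 10 = 10*((43/6 - 3)*1) - 10 = 10*((25/6)*1) - 10 = 10*(25/6) - 10 = 125/3 - 10 = 95/3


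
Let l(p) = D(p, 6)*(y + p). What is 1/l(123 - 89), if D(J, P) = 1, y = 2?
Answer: 1/36 ≈ 0.027778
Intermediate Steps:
l(p) = 2 + p (l(p) = 1*(2 + p) = 2 + p)
1/l(123 - 89) = 1/(2 + (123 - 89)) = 1/(2 + 34) = 1/36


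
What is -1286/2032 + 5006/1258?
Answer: 2138601/639064 ≈ 3.3465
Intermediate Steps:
-1286/2032 + 5006/1258 = -1286*1/2032 + 5006*(1/1258) = -643/1016 + 2503/629 = 2138601/639064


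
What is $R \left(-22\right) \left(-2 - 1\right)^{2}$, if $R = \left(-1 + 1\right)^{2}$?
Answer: $0$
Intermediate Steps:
$R = 0$ ($R = 0^{2} = 0$)
$R \left(-22\right) \left(-2 - 1\right)^{2} = 0 \left(-22\right) \left(-2 - 1\right)^{2} = 0 \left(-3\right)^{2} = 0 \cdot 9 = 0$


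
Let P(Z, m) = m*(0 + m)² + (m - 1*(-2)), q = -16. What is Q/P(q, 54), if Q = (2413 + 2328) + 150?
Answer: 4891/157520 ≈ 0.031050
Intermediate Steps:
P(Z, m) = 2 + m + m³ (P(Z, m) = m*m² + (m + 2) = m³ + (2 + m) = 2 + m + m³)
Q = 4891 (Q = 4741 + 150 = 4891)
Q/P(q, 54) = 4891/(2 + 54 + 54³) = 4891/(2 + 54 + 157464) = 4891/157520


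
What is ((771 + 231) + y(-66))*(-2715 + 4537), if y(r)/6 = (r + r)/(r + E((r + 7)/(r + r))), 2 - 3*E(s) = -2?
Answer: 179252004/97 ≈ 1.8480e+6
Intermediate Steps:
E(s) = 4/3 (E(s) = 2/3 - 1/3*(-2) = 2/3 + 2/3 = 4/3)
y(r) = 12*r/(4/3 + r) (y(r) = 6*((r + r)/(r + 4/3)) = 6*((2*r)/(4/3 + r)) = 6*(2*r/(4/3 + r)) = 12*r/(4/3 + r))
((771 + 231) + y(-66))*(-2715 + 4537) = ((771 + 231) + 36*(-66)/(4 + 3*(-66)))*(-2715 + 4537) = (1002 + 36*(-66)/(4 - 198))*1822 = (1002 + 36*(-66)/(-194))*1822 = (1002 + 36*(-66)*(-1/194))*1822 = (1002 + 1188/97)*1822 = (98382/97)*1822 = 179252004/97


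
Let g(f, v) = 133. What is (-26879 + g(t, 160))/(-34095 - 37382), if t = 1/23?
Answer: 26746/71477 ≈ 0.37419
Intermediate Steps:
t = 1/23 ≈ 0.043478
(-26879 + g(t, 160))/(-34095 - 37382) = (-26879 + 133)/(-34095 - 37382) = -26746/(-71477) = -26746*(-1/71477) = 26746/71477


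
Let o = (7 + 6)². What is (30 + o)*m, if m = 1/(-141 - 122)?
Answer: -199/263 ≈ -0.75665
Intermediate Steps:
m = -1/263 (m = 1/(-263) = -1/263 ≈ -0.0038023)
o = 169 (o = 13² = 169)
(30 + o)*m = (30 + 169)*(-1/263) = 199*(-1/263) = -199/263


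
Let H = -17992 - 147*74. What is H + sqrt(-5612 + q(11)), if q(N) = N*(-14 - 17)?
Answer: -28870 + I*sqrt(5953) ≈ -28870.0 + 77.156*I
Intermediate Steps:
q(N) = -31*N (q(N) = N*(-31) = -31*N)
H = -28870 (H = -17992 - 10878 = -28870)
H + sqrt(-5612 + q(11)) = -28870 + sqrt(-5612 - 31*11) = -28870 + sqrt(-5612 - 341) = -28870 + sqrt(-5953) = -28870 + I*sqrt(5953)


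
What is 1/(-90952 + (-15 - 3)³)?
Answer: -1/96784 ≈ -1.0332e-5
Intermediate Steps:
1/(-90952 + (-15 - 3)³) = 1/(-90952 + (-18)³) = 1/(-90952 - 5832) = 1/(-96784) = -1/96784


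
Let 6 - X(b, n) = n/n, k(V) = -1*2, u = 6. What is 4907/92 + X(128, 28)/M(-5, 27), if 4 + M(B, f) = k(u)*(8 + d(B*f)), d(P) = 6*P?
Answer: 392583/7360 ≈ 53.340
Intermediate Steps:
k(V) = -2
M(B, f) = -20 - 12*B*f (M(B, f) = -4 - 2*(8 + 6*(B*f)) = -4 - 2*(8 + 6*B*f) = -4 + (-16 - 12*B*f) = -20 - 12*B*f)
X(b, n) = 5 (X(b, n) = 6 - n/n = 6 - 1*1 = 6 - 1 = 5)
4907/92 + X(128, 28)/M(-5, 27) = 4907/92 + 5/(-20 - 12*(-5)*27) = 4907*(1/92) + 5/(-20 + 1620) = 4907/92 + 5/1600 = 4907/92 + 5*(1/1600) = 4907/92 + 1/320 = 392583/7360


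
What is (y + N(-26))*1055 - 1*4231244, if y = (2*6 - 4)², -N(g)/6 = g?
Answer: -3999144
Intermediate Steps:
N(g) = -6*g
y = 64 (y = (12 - 4)² = 8² = 64)
(y + N(-26))*1055 - 1*4231244 = (64 - 6*(-26))*1055 - 1*4231244 = (64 + 156)*1055 - 4231244 = 220*1055 - 4231244 = 232100 - 4231244 = -3999144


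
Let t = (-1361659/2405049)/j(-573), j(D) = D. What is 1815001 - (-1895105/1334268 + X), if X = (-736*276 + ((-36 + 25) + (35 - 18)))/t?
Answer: 28984761634658218499/139755233124 ≈ 2.0740e+8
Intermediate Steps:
t = 1361659/1378093077 (t = -1361659/2405049/(-573) = -1361659*1/2405049*(-1/573) = -1361659/2405049*(-1/573) = 1361659/1378093077 ≈ 0.00098808)
X = -279932046731010/1361659 (X = (-736*276 + ((-36 + 25) + (35 - 18)))/(1361659/1378093077) = (-203136 + (-11 + 17))*(1378093077/1361659) = (-203136 + 6)*(1378093077/1361659) = -203130*1378093077/1361659 = -279932046731010/1361659 ≈ -2.0558e+8)
1815001 - (-1895105/1334268 + X) = 1815001 - (-1895105/1334268 - 279932046731010/1361659) = 1815001 - 1*(-28731105746782925375/139755233124) = 1815001 + 28731105746782925375/139755233124 = 28984761634658218499/139755233124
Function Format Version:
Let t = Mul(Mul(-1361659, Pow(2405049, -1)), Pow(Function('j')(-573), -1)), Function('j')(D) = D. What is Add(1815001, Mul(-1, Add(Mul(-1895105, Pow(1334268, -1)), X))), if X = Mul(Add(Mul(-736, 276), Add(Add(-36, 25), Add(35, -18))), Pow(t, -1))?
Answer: Rational(28984761634658218499, 139755233124) ≈ 2.0740e+8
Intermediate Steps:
t = Rational(1361659, 1378093077) (t = Mul(Mul(-1361659, Pow(2405049, -1)), Pow(-573, -1)) = Mul(Mul(-1361659, Rational(1, 2405049)), Rational(-1, 573)) = Mul(Rational(-1361659, 2405049), Rational(-1, 573)) = Rational(1361659, 1378093077) ≈ 0.00098808)
X = Rational(-279932046731010, 1361659) (X = Mul(Add(Mul(-736, 276), Add(Add(-36, 25), Add(35, -18))), Pow(Rational(1361659, 1378093077), -1)) = Mul(Add(-203136, Add(-11, 17)), Rational(1378093077, 1361659)) = Mul(Add(-203136, 6), Rational(1378093077, 1361659)) = Mul(-203130, Rational(1378093077, 1361659)) = Rational(-279932046731010, 1361659) ≈ -2.0558e+8)
Add(1815001, Mul(-1, Add(Mul(-1895105, Pow(1334268, -1)), X))) = Add(1815001, Mul(-1, Add(Mul(-1895105, Pow(1334268, -1)), Rational(-279932046731010, 1361659)))) = Add(1815001, Mul(-1, Add(Mul(-1895105, Rational(1, 1334268)), Rational(-279932046731010, 1361659)))) = Add(1815001, Mul(-1, Add(Rational(-1895105, 1334268), Rational(-279932046731010, 1361659)))) = Add(1815001, Mul(-1, Rational(-28731105746782925375, 139755233124))) = Add(1815001, Rational(28731105746782925375, 139755233124)) = Rational(28984761634658218499, 139755233124)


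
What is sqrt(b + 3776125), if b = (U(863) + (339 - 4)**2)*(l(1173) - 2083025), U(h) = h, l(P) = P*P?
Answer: I*sqrt(79960296323) ≈ 2.8277e+5*I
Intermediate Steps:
l(P) = P**2
b = -79964072448 (b = (863 + (339 - 4)**2)*(1173**2 - 2083025) = (863 + 335**2)*(1375929 - 2083025) = (863 + 112225)*(-707096) = 113088*(-707096) = -79964072448)
sqrt(b + 3776125) = sqrt(-79964072448 + 3776125) = sqrt(-79960296323) = I*sqrt(79960296323)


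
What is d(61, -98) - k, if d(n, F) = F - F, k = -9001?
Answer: 9001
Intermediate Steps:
d(n, F) = 0
d(61, -98) - k = 0 - 1*(-9001) = 0 + 9001 = 9001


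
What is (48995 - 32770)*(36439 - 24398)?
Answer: 195365225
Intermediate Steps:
(48995 - 32770)*(36439 - 24398) = 16225*12041 = 195365225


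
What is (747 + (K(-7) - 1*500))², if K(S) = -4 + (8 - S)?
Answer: 66564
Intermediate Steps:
K(S) = 4 - S
(747 + (K(-7) - 1*500))² = (747 + ((4 - 1*(-7)) - 1*500))² = (747 + ((4 + 7) - 500))² = (747 + (11 - 500))² = (747 - 489)² = 258² = 66564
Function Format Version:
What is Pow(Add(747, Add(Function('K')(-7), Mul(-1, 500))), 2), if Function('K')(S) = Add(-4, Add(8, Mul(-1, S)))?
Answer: 66564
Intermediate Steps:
Function('K')(S) = Add(4, Mul(-1, S))
Pow(Add(747, Add(Function('K')(-7), Mul(-1, 500))), 2) = Pow(Add(747, Add(Add(4, Mul(-1, -7)), Mul(-1, 500))), 2) = Pow(Add(747, Add(Add(4, 7), -500)), 2) = Pow(Add(747, Add(11, -500)), 2) = Pow(Add(747, -489), 2) = Pow(258, 2) = 66564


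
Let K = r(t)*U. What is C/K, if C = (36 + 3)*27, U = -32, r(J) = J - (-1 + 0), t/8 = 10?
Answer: -13/32 ≈ -0.40625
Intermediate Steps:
t = 80 (t = 8*10 = 80)
r(J) = 1 + J (r(J) = J - 1*(-1) = J + 1 = 1 + J)
C = 1053 (C = 39*27 = 1053)
K = -2592 (K = (1 + 80)*(-32) = 81*(-32) = -2592)
C/K = 1053/(-2592) = 1053*(-1/2592) = -13/32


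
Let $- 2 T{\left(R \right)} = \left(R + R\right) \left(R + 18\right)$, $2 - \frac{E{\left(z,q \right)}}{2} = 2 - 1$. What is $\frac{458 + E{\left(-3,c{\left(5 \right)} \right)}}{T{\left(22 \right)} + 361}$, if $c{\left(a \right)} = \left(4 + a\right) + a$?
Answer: $- \frac{460}{519} \approx -0.88632$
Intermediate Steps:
$c{\left(a \right)} = 4 + 2 a$
$E{\left(z,q \right)} = 2$ ($E{\left(z,q \right)} = 4 - 2 \left(2 - 1\right) = 4 - 2 = 2$)
$T{\left(R \right)} = - R \left(18 + R\right)$ ($T{\left(R \right)} = - \frac{\left(R + R\right) \left(R + 18\right)}{2} = - \frac{2 R \left(18 + R\right)}{2} = - R \left(18 + R\right)$)
$\frac{458 + E{\left(-3,c{\left(5 \right)} \right)}}{T{\left(22 \right)} + 361} = \frac{458 + 2}{\left(-1\right) 22 \left(18 + 22\right) + 361} = \frac{460}{\left(-1\right) 22 \cdot 40 + 361} = \frac{460}{-880 + 361} = \frac{460}{-519} = 460 \left(- \frac{1}{519}\right) = - \frac{460}{519}$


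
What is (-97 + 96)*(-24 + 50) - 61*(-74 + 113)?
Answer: -2405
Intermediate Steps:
(-97 + 96)*(-24 + 50) - 61*(-74 + 113) = -1*26 - 61*39 = -26 - 1*2379 = -26 - 2379 = -2405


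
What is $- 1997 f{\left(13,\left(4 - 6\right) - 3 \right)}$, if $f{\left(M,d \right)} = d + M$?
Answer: $-15976$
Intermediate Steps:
$f{\left(M,d \right)} = M + d$
$- 1997 f{\left(13,\left(4 - 6\right) - 3 \right)} = - 1997 \left(13 + \left(\left(4 - 6\right) - 3\right)\right) = - 1997 \left(13 - 5\right) = \left(-1997\right) 8 = -15976$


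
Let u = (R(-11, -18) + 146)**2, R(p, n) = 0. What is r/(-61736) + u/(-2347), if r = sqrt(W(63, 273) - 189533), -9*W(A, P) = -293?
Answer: -21316/2347 - I*sqrt(106594)/46302 ≈ -9.0822 - 0.0070513*I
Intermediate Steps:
W(A, P) = 293/9 (W(A, P) = -1/9*(-293) = 293/9)
u = 21316 (u = (0 + 146)**2 = 146**2 = 21316)
r = 4*I*sqrt(106594)/3 (r = sqrt(293/9 - 189533) = sqrt(-1705504/9) = 4*I*sqrt(106594)/3 ≈ 435.32*I)
r/(-61736) + u/(-2347) = (4*I*sqrt(106594)/3)/(-61736) + 21316/(-2347) = (4*I*sqrt(106594)/3)*(-1/61736) + 21316*(-1/2347) = -I*sqrt(106594)/46302 - 21316/2347 = -21316/2347 - I*sqrt(106594)/46302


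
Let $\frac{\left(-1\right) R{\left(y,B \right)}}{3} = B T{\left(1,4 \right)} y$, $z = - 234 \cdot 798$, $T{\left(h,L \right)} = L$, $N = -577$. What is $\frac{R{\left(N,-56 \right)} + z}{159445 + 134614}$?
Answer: $- \frac{574476}{294059} \approx -1.9536$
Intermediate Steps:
$z = -186732$ ($z = \left(-1\right) 186732 = -186732$)
$R{\left(y,B \right)} = - 12 B y$ ($R{\left(y,B \right)} = - 3 B 4 y = - 3 \cdot 4 B y = - 12 B y$)
$\frac{R{\left(N,-56 \right)} + z}{159445 + 134614} = \frac{\left(-12\right) \left(-56\right) \left(-577\right) - 186732}{159445 + 134614} = \frac{-387744 - 186732}{294059} = \left(-574476\right) \frac{1}{294059} = - \frac{574476}{294059}$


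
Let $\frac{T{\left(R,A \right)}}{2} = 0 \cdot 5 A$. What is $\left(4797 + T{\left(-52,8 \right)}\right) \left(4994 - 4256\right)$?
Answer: $3540186$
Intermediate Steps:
$T{\left(R,A \right)} = 0$ ($T{\left(R,A \right)} = 2 \cdot 0 \cdot 5 A = 2 \cdot 0 = 0$)
$\left(4797 + T{\left(-52,8 \right)}\right) \left(4994 - 4256\right) = \left(4797 + 0\right) \left(4994 - 4256\right) = 4797 \cdot 738 = 3540186$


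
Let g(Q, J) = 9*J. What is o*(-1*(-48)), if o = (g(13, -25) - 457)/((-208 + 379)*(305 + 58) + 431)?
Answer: -4092/7813 ≈ -0.52374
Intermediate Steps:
o = -341/31252 (o = (9*(-25) - 457)/((-208 + 379)*(305 + 58) + 431) = (-225 - 457)/(171*363 + 431) = -682/(62073 + 431) = -682/62504 = -682*1/62504 = -341/31252 ≈ -0.010911)
o*(-1*(-48)) = -(-341)*(-48)/31252 = -341/31252*48 = -4092/7813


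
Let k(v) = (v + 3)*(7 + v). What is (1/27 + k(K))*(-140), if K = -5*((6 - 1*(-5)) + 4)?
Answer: -18507020/27 ≈ -6.8545e+5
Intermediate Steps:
K = -75 (K = -5*((6 + 5) + 4) = -5*(11 + 4) = -5*15 = -75)
k(v) = (3 + v)*(7 + v)
(1/27 + k(K))*(-140) = (1/27 + (21 + (-75)**2 + 10*(-75)))*(-140) = (1/27 + (21 + 5625 - 750))*(-140) = (1/27 + 4896)*(-140) = (132193/27)*(-140) = -18507020/27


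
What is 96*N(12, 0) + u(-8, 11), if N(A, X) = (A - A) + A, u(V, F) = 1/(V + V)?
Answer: 18431/16 ≈ 1151.9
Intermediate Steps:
u(V, F) = 1/(2*V)
N(A, X) = A (N(A, X) = 0 + A = A)
96*N(12, 0) + u(-8, 11) = 96*12 + (½)/(-8) = 1152 + (½)*(-⅛) = 1152 - 1/16 = 18431/16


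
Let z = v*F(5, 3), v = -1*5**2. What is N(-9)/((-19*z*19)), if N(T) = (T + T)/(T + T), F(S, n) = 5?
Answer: 1/45125 ≈ 2.2161e-5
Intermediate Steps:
v = -25 (v = -1*25 = -25)
N(T) = 1 (N(T) = (2*T)/((2*T)) = (2*T)*(1/(2*T)) = 1)
z = -125 (z = -25*5 = -125)
N(-9)/((-19*z*19)) = 1/(-19*(-125)*19) = 1/(2375*19) = 1/45125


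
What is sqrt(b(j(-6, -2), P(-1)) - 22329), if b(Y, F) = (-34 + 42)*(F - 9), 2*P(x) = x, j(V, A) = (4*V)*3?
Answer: I*sqrt(22405) ≈ 149.68*I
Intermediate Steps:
j(V, A) = 12*V
P(x) = x/2
b(Y, F) = -72 + 8*F (b(Y, F) = 8*(-9 + F) = -72 + 8*F)
sqrt(b(j(-6, -2), P(-1)) - 22329) = sqrt((-72 + 8*((1/2)*(-1))) - 22329) = sqrt((-72 + 8*(-1/2)) - 22329) = sqrt((-72 - 4) - 22329) = sqrt(-76 - 22329) = sqrt(-22405) = I*sqrt(22405)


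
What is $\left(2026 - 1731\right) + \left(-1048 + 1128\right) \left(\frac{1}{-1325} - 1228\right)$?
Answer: $- \frac{25955441}{265} \approx -97945.0$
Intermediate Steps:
$\left(2026 - 1731\right) + \left(-1048 + 1128\right) \left(\frac{1}{-1325} - 1228\right) = 295 + 80 \left(- \frac{1}{1325} - 1228\right) = 295 + 80 \left(- \frac{1627101}{1325}\right) = 295 - \frac{26033616}{265} = - \frac{25955441}{265}$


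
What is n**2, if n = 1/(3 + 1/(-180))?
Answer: 32400/290521 ≈ 0.11152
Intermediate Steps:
n = 180/539 (n = 1/(3 - 1/180) = 1/(539/180) = 180/539 ≈ 0.33395)
n**2 = (180/539)**2 = 32400/290521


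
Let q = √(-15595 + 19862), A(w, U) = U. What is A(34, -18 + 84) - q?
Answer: 66 - √4267 ≈ 0.67772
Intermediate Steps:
q = √4267 ≈ 65.322
A(34, -18 + 84) - q = (-18 + 84) - √4267 = 66 - √4267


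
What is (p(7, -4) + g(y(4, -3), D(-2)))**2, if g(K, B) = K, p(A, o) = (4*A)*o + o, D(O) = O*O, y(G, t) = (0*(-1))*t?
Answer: 13456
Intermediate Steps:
y(G, t) = 0 (y(G, t) = 0*t = 0)
D(O) = O**2
p(A, o) = o + 4*A*o (p(A, o) = 4*A*o + o = o + 4*A*o)
(p(7, -4) + g(y(4, -3), D(-2)))**2 = (-4*(1 + 4*7) + 0)**2 = (-4*(1 + 28) + 0)**2 = (-4*29 + 0)**2 = (-116 + 0)**2 = (-116)**2 = 13456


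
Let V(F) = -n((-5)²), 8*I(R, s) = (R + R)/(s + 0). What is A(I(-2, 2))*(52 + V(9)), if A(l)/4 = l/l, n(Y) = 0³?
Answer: 208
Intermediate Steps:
n(Y) = 0
I(R, s) = R/(4*s) (I(R, s) = ((R + R)/(s + 0))/8 = ((2*R)/s)/8 = (2*R/s)/8 = R/(4*s))
A(l) = 4 (A(l) = 4*(l/l) = 4*1 = 4)
V(F) = 0 (V(F) = -1*0 = 0)
A(I(-2, 2))*(52 + V(9)) = 4*(52 + 0) = 4*52 = 208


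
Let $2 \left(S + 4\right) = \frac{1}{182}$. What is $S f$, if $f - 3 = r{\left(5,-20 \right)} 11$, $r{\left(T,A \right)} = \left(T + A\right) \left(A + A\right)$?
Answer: $- \frac{9607365}{364} \approx -26394.0$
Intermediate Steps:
$S = - \frac{1455}{364}$ ($S = -4 + \frac{1}{2 \cdot 182} = -4 + \frac{1}{2} \cdot \frac{1}{182} = -4 + \frac{1}{364} = - \frac{1455}{364} \approx -3.9973$)
$r{\left(T,A \right)} = 2 A \left(A + T\right)$ ($r{\left(T,A \right)} = \left(A + T\right) 2 A = 2 A \left(A + T\right)$)
$f = 6603$ ($f = 3 + 2 \left(-20\right) \left(-20 + 5\right) 11 = 3 + 2 \left(-20\right) \left(-15\right) 11 = 3 + 600 \cdot 11 = 3 + 6600 = 6603$)
$S f = \left(- \frac{1455}{364}\right) 6603 = - \frac{9607365}{364}$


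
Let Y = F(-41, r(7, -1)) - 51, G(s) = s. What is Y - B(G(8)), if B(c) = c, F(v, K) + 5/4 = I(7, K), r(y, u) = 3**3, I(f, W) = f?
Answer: -213/4 ≈ -53.250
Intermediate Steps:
r(y, u) = 27
F(v, K) = 23/4 (F(v, K) = -5/4 + 7 = 23/4)
Y = -181/4 (Y = 23/4 - 51 = -181/4 ≈ -45.250)
Y - B(G(8)) = -181/4 - 1*8 = -181/4 - 8 = -213/4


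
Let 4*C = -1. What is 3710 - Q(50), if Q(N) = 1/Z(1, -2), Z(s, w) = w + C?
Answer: 33394/9 ≈ 3710.4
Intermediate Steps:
C = -¼ (C = (¼)*(-1) = -¼ ≈ -0.25000)
Z(s, w) = -¼ + w (Z(s, w) = w - ¼ = -¼ + w)
Q(N) = -4/9 (Q(N) = 1/(-¼ - 2) = 1/(-9/4) = -4/9)
3710 - Q(50) = 3710 - 1*(-4/9) = 3710 + 4/9 = 33394/9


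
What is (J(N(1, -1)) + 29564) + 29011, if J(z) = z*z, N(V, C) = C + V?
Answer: 58575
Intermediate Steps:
J(z) = z²
(J(N(1, -1)) + 29564) + 29011 = ((-1 + 1)² + 29564) + 29011 = (0² + 29564) + 29011 = (0 + 29564) + 29011 = 29564 + 29011 = 58575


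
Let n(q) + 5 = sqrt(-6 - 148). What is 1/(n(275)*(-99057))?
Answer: 5/17731203 + I*sqrt(154)/17731203 ≈ 2.8199e-7 + 6.9988e-7*I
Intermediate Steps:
n(q) = -5 + I*sqrt(154) (n(q) = -5 + sqrt(-6 - 148) = -5 + sqrt(-154) = -5 + I*sqrt(154))
1/(n(275)*(-99057)) = 1/(-5 + I*sqrt(154)*(-99057)) = -1/99057/(-5 + I*sqrt(154)) = -1/(99057*(-5 + I*sqrt(154)))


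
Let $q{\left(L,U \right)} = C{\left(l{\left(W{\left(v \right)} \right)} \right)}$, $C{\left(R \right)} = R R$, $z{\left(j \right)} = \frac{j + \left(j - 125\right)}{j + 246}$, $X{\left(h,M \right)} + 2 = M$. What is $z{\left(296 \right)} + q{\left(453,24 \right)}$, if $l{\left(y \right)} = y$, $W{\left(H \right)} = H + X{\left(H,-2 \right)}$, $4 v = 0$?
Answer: $\frac{9139}{542} \approx 16.862$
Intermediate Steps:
$X{\left(h,M \right)} = -2 + M$
$v = 0$ ($v = \frac{1}{4} \cdot 0 = 0$)
$z{\left(j \right)} = \frac{-125 + 2 j}{246 + j}$ ($z{\left(j \right)} = \frac{j + \left(-125 + j\right)}{246 + j} = \frac{-125 + 2 j}{246 + j}$)
$W{\left(H \right)} = -4 + H$ ($W{\left(H \right)} = H - 4 = -4 + H$)
$C{\left(R \right)} = R^{2}$
$q{\left(L,U \right)} = 16$ ($q{\left(L,U \right)} = \left(-4 + 0\right)^{2} = \left(-4\right)^{2} = 16$)
$z{\left(296 \right)} + q{\left(453,24 \right)} = \frac{-125 + 2 \cdot 296}{246 + 296} + 16 = \frac{-125 + 592}{542} + 16 = \frac{1}{542} \cdot 467 + 16 = \frac{467}{542} + 16 = \frac{9139}{542}$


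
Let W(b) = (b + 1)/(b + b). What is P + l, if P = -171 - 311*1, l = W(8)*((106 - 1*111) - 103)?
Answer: -2171/4 ≈ -542.75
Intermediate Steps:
W(b) = (1 + b)/(2*b) (W(b) = (1 + b)/((2*b)) = (1 + b)*(1/(2*b)) = (1 + b)/(2*b))
l = -243/4 (l = ((½)*(1 + 8)/8)*((106 - 1*111) - 103) = ((½)*(⅛)*9)*((106 - 111) - 103) = 9*(-5 - 103)/16 = (9/16)*(-108) = -243/4 ≈ -60.750)
P = -482 (P = -171 - 311 = -482)
P + l = -482 - 243/4 = -2171/4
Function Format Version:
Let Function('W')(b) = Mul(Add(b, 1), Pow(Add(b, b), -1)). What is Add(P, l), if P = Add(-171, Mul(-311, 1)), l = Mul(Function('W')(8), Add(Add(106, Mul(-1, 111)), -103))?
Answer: Rational(-2171, 4) ≈ -542.75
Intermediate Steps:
Function('W')(b) = Mul(Rational(1, 2), Pow(b, -1), Add(1, b)) (Function('W')(b) = Mul(Add(1, b), Pow(Mul(2, b), -1)) = Mul(Add(1, b), Mul(Rational(1, 2), Pow(b, -1))) = Mul(Rational(1, 2), Pow(b, -1), Add(1, b)))
l = Rational(-243, 4) (l = Mul(Mul(Rational(1, 2), Pow(8, -1), Add(1, 8)), Add(Add(106, Mul(-1, 111)), -103)) = Mul(Mul(Rational(1, 2), Rational(1, 8), 9), Add(Add(106, -111), -103)) = Mul(Rational(9, 16), Add(-5, -103)) = Mul(Rational(9, 16), -108) = Rational(-243, 4) ≈ -60.750)
P = -482 (P = Add(-171, -311) = -482)
Add(P, l) = Add(-482, Rational(-243, 4)) = Rational(-2171, 4)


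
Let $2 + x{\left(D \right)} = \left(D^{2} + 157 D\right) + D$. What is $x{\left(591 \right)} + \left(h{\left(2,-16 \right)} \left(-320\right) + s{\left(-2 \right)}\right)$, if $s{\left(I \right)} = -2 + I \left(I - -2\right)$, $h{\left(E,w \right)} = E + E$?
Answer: $441375$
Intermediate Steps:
$x{\left(D \right)} = -2 + D^{2} + 158 D$ ($x{\left(D \right)} = -2 + \left(\left(D^{2} + 157 D\right) + D\right) = -2 + \left(D^{2} + 158 D\right) = -2 + D^{2} + 158 D$)
$h{\left(E,w \right)} = 2 E$
$s{\left(I \right)} = -2 + I \left(2 + I\right)$ ($s{\left(I \right)} = -2 + I \left(I + 2\right) = -2 + I \left(2 + I\right)$)
$x{\left(591 \right)} + \left(h{\left(2,-16 \right)} \left(-320\right) + s{\left(-2 \right)}\right) = \left(-2 + 591^{2} + 158 \cdot 591\right) + \left(2 \cdot 2 \left(-320\right) + \left(-2 + \left(-2\right)^{2} + 2 \left(-2\right)\right)\right) = \left(-2 + 349281 + 93378\right) + \left(4 \left(-320\right) - 2\right) = 442657 - 1282 = 441375$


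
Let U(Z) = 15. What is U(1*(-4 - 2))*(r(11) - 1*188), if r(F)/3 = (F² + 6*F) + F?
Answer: 6090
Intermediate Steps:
r(F) = 3*F² + 21*F (r(F) = 3*((F² + 6*F) + F) = 3*(F² + 7*F) = 3*F² + 21*F)
U(1*(-4 - 2))*(r(11) - 1*188) = 15*(3*11*(7 + 11) - 1*188) = 15*(3*11*18 - 188) = 15*(594 - 188) = 15*406 = 6090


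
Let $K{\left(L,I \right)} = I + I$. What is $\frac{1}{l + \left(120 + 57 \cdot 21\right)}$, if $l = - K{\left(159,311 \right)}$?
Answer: $\frac{1}{695} \approx 0.0014388$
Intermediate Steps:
$K{\left(L,I \right)} = 2 I$
$l = -622$ ($l = - 2 \cdot 311 = \left(-1\right) 622 = -622$)
$\frac{1}{l + \left(120 + 57 \cdot 21\right)} = \frac{1}{-622 + \left(120 + 57 \cdot 21\right)} = \frac{1}{-622 + \left(120 + 1197\right)} = \frac{1}{-622 + 1317} = \frac{1}{695}$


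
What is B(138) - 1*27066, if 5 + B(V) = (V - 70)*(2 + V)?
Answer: -17551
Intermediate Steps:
B(V) = -5 + (-70 + V)*(2 + V) (B(V) = -5 + (V - 70)*(2 + V) = -5 + (-70 + V)*(2 + V))
B(138) - 1*27066 = (-145 + 138² - 68*138) - 1*27066 = (-145 + 19044 - 9384) - 27066 = 9515 - 27066 = -17551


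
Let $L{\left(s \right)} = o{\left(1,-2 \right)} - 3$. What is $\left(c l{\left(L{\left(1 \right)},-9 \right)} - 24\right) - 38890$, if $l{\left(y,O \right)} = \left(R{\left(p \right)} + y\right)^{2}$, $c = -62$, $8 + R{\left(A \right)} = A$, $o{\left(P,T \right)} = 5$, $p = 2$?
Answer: $-39906$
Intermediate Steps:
$R{\left(A \right)} = -8 + A$
$L{\left(s \right)} = 2$ ($L{\left(s \right)} = 5 - 3 = 2$)
$l{\left(y,O \right)} = \left(-6 + y\right)^{2}$ ($l{\left(y,O \right)} = \left(\left(-8 + 2\right) + y\right)^{2} = \left(-6 + y\right)^{2}$)
$\left(c l{\left(L{\left(1 \right)},-9 \right)} - 24\right) - 38890 = \left(- 62 \left(-6 + 2\right)^{2} - 24\right) - 38890 = \left(- 62 \left(-4\right)^{2} - 24\right) - 38890 = \left(\left(-62\right) 16 - 24\right) - 38890 = \left(-992 - 24\right) - 38890 = -1016 - 38890 = -39906$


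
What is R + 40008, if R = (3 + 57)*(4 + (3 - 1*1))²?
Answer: 42168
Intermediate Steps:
R = 2160 (R = 60*(4 + (3 - 1))² = 60*(4 + 2)² = 60*6² = 60*36 = 2160)
R + 40008 = 2160 + 40008 = 42168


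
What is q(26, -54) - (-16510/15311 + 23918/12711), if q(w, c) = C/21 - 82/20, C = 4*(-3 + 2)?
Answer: -23131600389/4541089490 ≈ -5.0938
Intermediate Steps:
C = -4 (C = 4*(-1) = -4)
q(w, c) = -901/210 (q(w, c) = -4/21 - 82/20 = -4*1/21 - 82*1/20 = -4/21 - 41/10 = -901/210)
q(26, -54) - (-16510/15311 + 23918/12711) = -901/210 - (-16510/15311 + 23918/12711) = -901/210 - 1*156349888/194618121 = -901/210 - 156349888/194618121 = -23131600389/4541089490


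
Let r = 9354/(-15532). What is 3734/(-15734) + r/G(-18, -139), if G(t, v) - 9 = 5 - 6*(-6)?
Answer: -761750059/3054756100 ≈ -0.24937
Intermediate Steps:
G(t, v) = 50 (G(t, v) = 9 + (5 - 6*(-6)) = 9 + (5 + 36) = 9 + 41 = 50)
r = -4677/7766 (r = 9354*(-1/15532) = -4677/7766 ≈ -0.60224)
3734/(-15734) + r/G(-18, -139) = 3734/(-15734) - 4677/7766/50 = 3734*(-1/15734) - 4677/7766*1/50 = -1867/7867 - 4677/388300 = -761750059/3054756100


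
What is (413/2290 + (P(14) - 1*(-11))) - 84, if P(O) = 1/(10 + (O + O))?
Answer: -1583619/21755 ≈ -72.793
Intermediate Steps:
P(O) = 1/(10 + 2*O)
(413/2290 + (P(14) - 1*(-11))) - 84 = (413/2290 + (1/(2*(5 + 14)) - 1*(-11))) - 84 = (413*(1/2290) + ((½)/19 + 11)) - 84 = (413/2290 + ((½)*(1/19) + 11)) - 84 = (413/2290 + (1/38 + 11)) - 84 = (413/2290 + 419/38) - 84 = 243801/21755 - 84 = -1583619/21755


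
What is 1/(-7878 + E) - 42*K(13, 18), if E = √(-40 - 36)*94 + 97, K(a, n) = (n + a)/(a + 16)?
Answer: -79702802743/1775249413 - 188*I*√19/61215497 ≈ -44.897 - 1.3387e-5*I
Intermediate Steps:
K(a, n) = (a + n)/(16 + a)
E = 97 + 188*I*√19 (E = √(-76)*94 + 97 = (2*I*√19)*94 + 97 = 188*I*√19 + 97 = 97 + 188*I*√19 ≈ 97.0 + 819.47*I)
1/(-7878 + E) - 42*K(13, 18) = 1/(-7878 + (97 + 188*I*√19)) - 42*(13 + 18)/(16 + 13) = 1/(-7781 + 188*I*√19) - 42*31/29 = 1/(-7781 + 188*I*√19) - 1302/29 = -1302/29 + 1/(-7781 + 188*I*√19)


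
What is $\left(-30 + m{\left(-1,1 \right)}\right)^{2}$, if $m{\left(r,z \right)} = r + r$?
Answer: $1024$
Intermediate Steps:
$m{\left(r,z \right)} = 2 r$
$\left(-30 + m{\left(-1,1 \right)}\right)^{2} = \left(-30 + 2 \left(-1\right)\right)^{2} = \left(-30 - 2\right)^{2} = \left(-32\right)^{2} = 1024$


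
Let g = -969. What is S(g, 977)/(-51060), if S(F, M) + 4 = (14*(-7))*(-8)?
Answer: -13/851 ≈ -0.015276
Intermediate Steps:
S(F, M) = 780 (S(F, M) = -4 + (14*(-7))*(-8) = -4 - 98*(-8) = -4 + 784 = 780)
S(g, 977)/(-51060) = 780/(-51060) = 780*(-1/51060) = -13/851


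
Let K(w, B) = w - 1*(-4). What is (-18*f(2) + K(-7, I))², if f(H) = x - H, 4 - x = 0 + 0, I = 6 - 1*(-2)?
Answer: 1521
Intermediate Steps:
I = 8 (I = 6 + 2 = 8)
x = 4 (x = 4 - (0 + 0) = 4 - 1*0 = 4 + 0 = 4)
f(H) = 4 - H
K(w, B) = 4 + w (K(w, B) = w + 4 = 4 + w)
(-18*f(2) + K(-7, I))² = (-18*(4 - 1*2) + (4 - 7))² = (-18*(4 - 2) - 3)² = (-18*2 - 3)² = (-36 - 3)² = (-39)² = 1521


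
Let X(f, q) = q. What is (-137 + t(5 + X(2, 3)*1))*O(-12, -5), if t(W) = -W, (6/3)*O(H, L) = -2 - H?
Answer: -725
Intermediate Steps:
O(H, L) = -1 - H/2 (O(H, L) = (-2 - H)/2 = -1 - H/2)
(-137 + t(5 + X(2, 3)*1))*O(-12, -5) = (-137 - (5 + 3*1))*(-1 - 1/2*(-12)) = (-137 - (5 + 3))*(-1 + 6) = (-137 - 1*8)*5 = (-137 - 8)*5 = -145*5 = -725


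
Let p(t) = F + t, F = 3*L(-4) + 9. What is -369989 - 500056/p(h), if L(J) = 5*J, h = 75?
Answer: -1172474/3 ≈ -3.9082e+5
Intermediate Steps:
F = -51 (F = 3*(5*(-4)) + 9 = 3*(-20) + 9 = -60 + 9 = -51)
p(t) = -51 + t
-369989 - 500056/p(h) = -369989 - 500056/(-51 + 75) = -369989 - 500056/24 = -369989 - 500056*1/24 = -369989 - 62507/3 = -1172474/3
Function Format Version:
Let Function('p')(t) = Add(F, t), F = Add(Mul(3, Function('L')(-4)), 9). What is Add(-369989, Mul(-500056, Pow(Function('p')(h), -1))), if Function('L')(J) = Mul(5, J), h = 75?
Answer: Rational(-1172474, 3) ≈ -3.9082e+5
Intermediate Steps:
F = -51 (F = Add(Mul(3, Mul(5, -4)), 9) = Add(Mul(3, -20), 9) = Add(-60, 9) = -51)
Function('p')(t) = Add(-51, t)
Add(-369989, Mul(-500056, Pow(Function('p')(h), -1))) = Add(-369989, Mul(-500056, Pow(Add(-51, 75), -1))) = Add(-369989, Mul(-500056, Pow(24, -1))) = Add(-369989, Mul(-500056, Rational(1, 24))) = Add(-369989, Rational(-62507, 3)) = Rational(-1172474, 3)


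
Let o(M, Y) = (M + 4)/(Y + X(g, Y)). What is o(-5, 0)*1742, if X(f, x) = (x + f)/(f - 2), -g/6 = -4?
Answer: -9581/6 ≈ -1596.8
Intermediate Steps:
g = 24 (g = -6*(-4) = 24)
X(f, x) = (f + x)/(-2 + f)
o(M, Y) = (4 + M)/(12/11 + 23*Y/22) (o(M, Y) = (M + 4)/(Y + (24 + Y)/(-2 + 24)) = (4 + M)/(Y + (24 + Y)/22) = (4 + M)/(Y + (12/11 + Y/22)) = (4 + M)/(12/11 + 23*Y/22))
o(-5, 0)*1742 = (22*(4 - 5)/(24 + 23*0))*1742 = (22*(-1)/(24 + 0))*1742 = (22*(-1)/24)*1742 = (22*(1/24)*(-1))*1742 = -11/12*1742 = -9581/6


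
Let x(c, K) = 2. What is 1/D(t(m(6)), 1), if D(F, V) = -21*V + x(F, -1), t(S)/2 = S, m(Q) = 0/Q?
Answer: -1/19 ≈ -0.052632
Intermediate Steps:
m(Q) = 0
t(S) = 2*S
D(F, V) = 2 - 21*V (D(F, V) = -21*V + 2 = 2 - 21*V)
1/D(t(m(6)), 1) = 1/(2 - 21*1) = 1/(2 - 21) = 1/(-19) = -1/19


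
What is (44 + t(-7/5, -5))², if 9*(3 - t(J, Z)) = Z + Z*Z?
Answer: 162409/81 ≈ 2005.0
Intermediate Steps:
t(J, Z) = 3 - Z/9 - Z²/9 (t(J, Z) = 3 - (Z + Z*Z)/9 = 3 - (Z + Z²)/9 = 3 + (-Z/9 - Z²/9) = 3 - Z/9 - Z²/9)
(44 + t(-7/5, -5))² = (44 + (3 - ⅑*(-5) - ⅑*(-5)²))² = (44 + (3 + 5/9 - ⅑*25))² = (44 + (3 + 5/9 - 25/9))² = (44 + 7/9)² = (403/9)² = 162409/81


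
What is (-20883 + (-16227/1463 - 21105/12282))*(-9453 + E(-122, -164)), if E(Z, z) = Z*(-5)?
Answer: 1106753742806367/5989522 ≈ 1.8478e+8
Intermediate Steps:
E(Z, z) = -5*Z
(-20883 + (-16227/1463 - 21105/12282))*(-9453 + E(-122, -164)) = (-20883 + (-16227/1463 - 21105/12282))*(-9453 - 5*(-122)) = (-20883 + (-16227*1/1463 - 21105*1/12282))*(-9453 + 610) = (-20883 + (-16227/1463 - 7035/4094))*(-8843) = (-20883 - 76725543/5989522)*(-8843) = -125155913469/5989522*(-8843) = 1106753742806367/5989522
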